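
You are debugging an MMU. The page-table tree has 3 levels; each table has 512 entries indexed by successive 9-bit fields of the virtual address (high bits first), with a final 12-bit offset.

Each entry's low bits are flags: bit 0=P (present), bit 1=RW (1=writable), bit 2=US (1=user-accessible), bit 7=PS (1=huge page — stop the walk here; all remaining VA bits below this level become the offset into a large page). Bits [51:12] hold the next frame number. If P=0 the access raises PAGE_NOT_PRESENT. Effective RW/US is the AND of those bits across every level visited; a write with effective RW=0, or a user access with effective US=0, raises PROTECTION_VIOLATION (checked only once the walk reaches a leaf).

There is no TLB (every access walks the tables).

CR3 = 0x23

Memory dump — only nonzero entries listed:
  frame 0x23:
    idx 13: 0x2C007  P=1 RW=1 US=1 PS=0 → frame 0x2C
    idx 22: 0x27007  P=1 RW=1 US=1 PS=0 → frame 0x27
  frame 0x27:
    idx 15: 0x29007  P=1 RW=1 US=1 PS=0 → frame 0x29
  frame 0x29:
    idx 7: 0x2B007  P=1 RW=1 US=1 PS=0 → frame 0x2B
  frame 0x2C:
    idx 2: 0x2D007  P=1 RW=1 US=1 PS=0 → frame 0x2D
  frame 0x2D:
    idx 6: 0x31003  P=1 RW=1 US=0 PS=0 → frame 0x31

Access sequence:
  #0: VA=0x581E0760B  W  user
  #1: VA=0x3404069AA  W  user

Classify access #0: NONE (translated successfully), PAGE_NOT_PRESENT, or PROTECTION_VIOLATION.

Walk each access:
#0 VA=0x581E0760B (w,user):
  [0] read 0x23 idx=22: raw=0x27007 flags P=1 W=1 U=1 S=0
  [1] read 0x27 idx=15: raw=0x29007 flags P=1 W=1 U=1 S=0
  [2] read 0x29 idx=7: raw=0x2B007 flags P=1 W=1 U=1 S=0
  → PA=0x2B60B  (3 entries read)
#1 VA=0x3404069AA (w,user):
  [0] read 0x23 idx=13: raw=0x2C007 flags P=1 W=1 U=1 S=0
  [1] read 0x2C idx=2: raw=0x2D007 flags P=1 W=1 U=1 S=0
  [2] read 0x2D idx=6: raw=0x31003 flags P=1 W=1 U=0 S=0
  → PROTECTION_VIOLATION  (3 entries read)

Access #0 fault: NONE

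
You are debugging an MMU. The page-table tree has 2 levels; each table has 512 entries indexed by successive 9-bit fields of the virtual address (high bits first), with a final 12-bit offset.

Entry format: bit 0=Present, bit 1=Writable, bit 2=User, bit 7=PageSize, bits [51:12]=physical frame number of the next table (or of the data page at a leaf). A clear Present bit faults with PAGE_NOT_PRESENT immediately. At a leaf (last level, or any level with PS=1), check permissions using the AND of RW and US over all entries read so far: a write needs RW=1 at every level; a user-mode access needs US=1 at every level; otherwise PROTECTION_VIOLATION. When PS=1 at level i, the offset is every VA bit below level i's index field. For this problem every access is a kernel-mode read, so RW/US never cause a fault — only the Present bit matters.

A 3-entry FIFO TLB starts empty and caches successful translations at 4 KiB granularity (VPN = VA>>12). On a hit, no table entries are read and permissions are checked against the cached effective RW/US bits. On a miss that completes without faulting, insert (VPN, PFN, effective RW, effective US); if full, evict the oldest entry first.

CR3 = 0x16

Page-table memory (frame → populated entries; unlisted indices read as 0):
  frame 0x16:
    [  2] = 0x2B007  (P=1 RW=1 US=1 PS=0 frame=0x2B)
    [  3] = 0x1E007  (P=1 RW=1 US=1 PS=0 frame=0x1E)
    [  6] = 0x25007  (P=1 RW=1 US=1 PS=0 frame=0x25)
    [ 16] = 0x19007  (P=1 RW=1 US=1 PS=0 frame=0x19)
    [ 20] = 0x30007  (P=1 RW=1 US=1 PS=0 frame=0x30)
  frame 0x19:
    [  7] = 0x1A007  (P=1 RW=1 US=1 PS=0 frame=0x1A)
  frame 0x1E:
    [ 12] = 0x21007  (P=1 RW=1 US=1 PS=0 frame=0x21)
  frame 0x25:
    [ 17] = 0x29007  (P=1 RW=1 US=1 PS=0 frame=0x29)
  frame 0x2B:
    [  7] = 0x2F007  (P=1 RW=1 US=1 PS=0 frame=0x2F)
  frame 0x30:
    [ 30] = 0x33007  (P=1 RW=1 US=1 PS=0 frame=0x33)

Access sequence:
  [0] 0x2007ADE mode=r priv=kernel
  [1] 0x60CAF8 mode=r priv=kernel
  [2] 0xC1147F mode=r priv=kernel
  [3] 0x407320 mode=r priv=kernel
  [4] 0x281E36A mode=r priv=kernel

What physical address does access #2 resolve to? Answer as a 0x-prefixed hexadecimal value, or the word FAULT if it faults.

Walk each access:
#0 VA=0x2007ADE (r,kernel):
  lvl0: tbl 0x16, slot 16 ⇒ 0x19007 (P1/RW1/US1/PS0)
  lvl1: tbl 0x19, slot 7 ⇒ 0x1A007 (P1/RW1/US1/PS0)
  → PA=0x1AADE  (2 entries read)
#1 VA=0x60CAF8 (r,kernel):
  lvl0: tbl 0x16, slot 3 ⇒ 0x1E007 (P1/RW1/US1/PS0)
  lvl1: tbl 0x1E, slot 12 ⇒ 0x21007 (P1/RW1/US1/PS0)
  → PA=0x21AF8  (2 entries read)
#2 VA=0xC1147F (r,kernel):
  lvl0: tbl 0x16, slot 6 ⇒ 0x25007 (P1/RW1/US1/PS0)
  lvl1: tbl 0x25, slot 17 ⇒ 0x29007 (P1/RW1/US1/PS0)
  → PA=0x2947F  (2 entries read)
#3 VA=0x407320 (r,kernel):
  lvl0: tbl 0x16, slot 2 ⇒ 0x2B007 (P1/RW1/US1/PS0)
  lvl1: tbl 0x2B, slot 7 ⇒ 0x2F007 (P1/RW1/US1/PS0)
  → PA=0x2F320  (2 entries read)
#4 VA=0x281E36A (r,kernel):
  lvl0: tbl 0x16, slot 20 ⇒ 0x30007 (P1/RW1/US1/PS0)
  lvl1: tbl 0x30, slot 30 ⇒ 0x33007 (P1/RW1/US1/PS0)
  → PA=0x3336A  (2 entries read)

Access #2 PA: 0x2947F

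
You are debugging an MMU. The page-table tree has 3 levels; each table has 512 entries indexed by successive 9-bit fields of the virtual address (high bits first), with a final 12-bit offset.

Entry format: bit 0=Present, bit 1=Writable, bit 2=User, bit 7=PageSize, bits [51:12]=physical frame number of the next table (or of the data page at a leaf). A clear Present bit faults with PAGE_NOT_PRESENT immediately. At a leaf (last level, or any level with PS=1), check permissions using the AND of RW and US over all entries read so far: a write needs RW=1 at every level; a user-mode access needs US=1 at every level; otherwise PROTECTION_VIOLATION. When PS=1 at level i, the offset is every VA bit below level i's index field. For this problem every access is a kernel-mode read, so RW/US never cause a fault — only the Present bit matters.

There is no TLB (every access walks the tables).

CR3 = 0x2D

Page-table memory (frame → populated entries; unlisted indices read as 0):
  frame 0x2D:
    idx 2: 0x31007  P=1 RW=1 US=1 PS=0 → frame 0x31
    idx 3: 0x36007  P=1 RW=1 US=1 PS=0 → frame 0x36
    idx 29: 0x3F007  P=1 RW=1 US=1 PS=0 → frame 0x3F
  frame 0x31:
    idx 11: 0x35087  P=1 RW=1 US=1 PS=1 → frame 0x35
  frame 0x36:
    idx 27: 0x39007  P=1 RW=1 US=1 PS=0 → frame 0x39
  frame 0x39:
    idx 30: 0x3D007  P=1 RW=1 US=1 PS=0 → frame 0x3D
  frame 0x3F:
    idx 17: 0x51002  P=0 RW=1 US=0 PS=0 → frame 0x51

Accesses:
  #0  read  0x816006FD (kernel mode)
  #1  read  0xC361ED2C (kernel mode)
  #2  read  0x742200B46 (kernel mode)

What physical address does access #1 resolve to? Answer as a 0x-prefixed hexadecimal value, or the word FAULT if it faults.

Walk each access:
#0 VA=0x816006FD (r,kernel):
  L0 @0x2D[2] → 0x31007  P=1,RW=1,US=1,PS=0
  L1 @0x31[11] → 0x35087  P=1,RW=1,US=1,PS=1
  ⇒ phys 0x356FD (huge @L1)  [2 reads]
#1 VA=0xC361ED2C (r,kernel):
  L0 @0x2D[3] → 0x36007  P=1,RW=1,US=1,PS=0
  L1 @0x36[27] → 0x39007  P=1,RW=1,US=1,PS=0
  L2 @0x39[30] → 0x3D007  P=1,RW=1,US=1,PS=0
  ⇒ phys 0x3DD2C  [3 reads]
#2 VA=0x742200B46 (r,kernel):
  L0 @0x2D[29] → 0x3F007  P=1,RW=1,US=1,PS=0
  L1 @0x3F[17] → 0x51002  P=0,RW=1,US=0,PS=0
  ⇒ fault: PAGE_NOT_PRESENT  — 2 lookups

Access #1 PA: 0x3DD2C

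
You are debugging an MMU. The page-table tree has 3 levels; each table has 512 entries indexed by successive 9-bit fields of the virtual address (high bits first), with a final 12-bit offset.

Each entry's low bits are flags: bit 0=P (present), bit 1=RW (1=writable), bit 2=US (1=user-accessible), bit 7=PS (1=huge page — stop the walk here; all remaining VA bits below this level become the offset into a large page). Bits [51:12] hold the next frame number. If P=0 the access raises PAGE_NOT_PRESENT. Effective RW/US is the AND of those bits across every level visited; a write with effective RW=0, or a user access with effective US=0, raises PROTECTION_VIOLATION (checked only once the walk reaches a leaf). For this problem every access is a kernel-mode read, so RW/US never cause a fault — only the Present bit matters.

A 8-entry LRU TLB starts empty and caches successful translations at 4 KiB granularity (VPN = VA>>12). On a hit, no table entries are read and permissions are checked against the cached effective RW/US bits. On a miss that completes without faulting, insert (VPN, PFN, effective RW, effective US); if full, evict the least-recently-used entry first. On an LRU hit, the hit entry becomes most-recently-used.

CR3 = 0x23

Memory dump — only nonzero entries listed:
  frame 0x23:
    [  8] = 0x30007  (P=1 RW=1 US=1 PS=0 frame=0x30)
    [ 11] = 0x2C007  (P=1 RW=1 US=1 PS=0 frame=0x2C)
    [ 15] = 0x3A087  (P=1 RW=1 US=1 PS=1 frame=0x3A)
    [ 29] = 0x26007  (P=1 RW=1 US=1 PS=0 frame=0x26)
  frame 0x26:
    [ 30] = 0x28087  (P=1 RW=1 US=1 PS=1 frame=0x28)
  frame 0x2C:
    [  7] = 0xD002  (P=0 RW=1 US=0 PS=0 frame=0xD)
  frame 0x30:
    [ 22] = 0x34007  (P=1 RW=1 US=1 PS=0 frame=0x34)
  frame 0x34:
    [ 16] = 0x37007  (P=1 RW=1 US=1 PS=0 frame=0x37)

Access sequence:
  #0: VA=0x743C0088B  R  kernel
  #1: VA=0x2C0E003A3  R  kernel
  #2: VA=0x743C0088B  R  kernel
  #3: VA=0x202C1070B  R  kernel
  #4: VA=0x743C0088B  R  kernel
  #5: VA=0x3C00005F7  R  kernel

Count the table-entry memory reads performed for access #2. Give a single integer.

Per-access translation:
#0 VA=0x743C0088B (r,kernel):
  [0] read 0x23 idx=29: raw=0x26007 flags P=1 W=1 U=1 S=0
  [1] read 0x26 idx=30: raw=0x28087 flags P=1 W=1 U=1 S=1
  → PA=0x2888B (huge @L1)  (2 entries read)
#1 VA=0x2C0E003A3 (r,kernel):
  [0] read 0x23 idx=11: raw=0x2C007 flags P=1 W=1 U=1 S=0
  [1] read 0x2C idx=7: raw=0xD002 flags P=0 W=1 U=0 S=0
  ✗ PAGE_NOT_PRESENT  [2 reads]
#2 VA=0x743C0088B (r,kernel):
  TLB hit vpn=0x743C00 → PA=0x2888B
#3 VA=0x202C1070B (r,kernel):
  [0] read 0x23 idx=8: raw=0x30007 flags P=1 W=1 U=1 S=0
  [1] read 0x30 idx=22: raw=0x34007 flags P=1 W=1 U=1 S=0
  [2] read 0x34 idx=16: raw=0x37007 flags P=1 W=1 U=1 S=0
  → PA=0x3770B  (3 entries read)
#4 VA=0x743C0088B (r,kernel):
  TLB hit vpn=0x743C00 → PA=0x2888B
#5 VA=0x3C00005F7 (r,kernel):
  [0] read 0x23 idx=15: raw=0x3A087 flags P=1 W=1 U=1 S=1
  → PA=0x3A5F7 (huge @L0)  (1 entries read)

Entries read for #2: 0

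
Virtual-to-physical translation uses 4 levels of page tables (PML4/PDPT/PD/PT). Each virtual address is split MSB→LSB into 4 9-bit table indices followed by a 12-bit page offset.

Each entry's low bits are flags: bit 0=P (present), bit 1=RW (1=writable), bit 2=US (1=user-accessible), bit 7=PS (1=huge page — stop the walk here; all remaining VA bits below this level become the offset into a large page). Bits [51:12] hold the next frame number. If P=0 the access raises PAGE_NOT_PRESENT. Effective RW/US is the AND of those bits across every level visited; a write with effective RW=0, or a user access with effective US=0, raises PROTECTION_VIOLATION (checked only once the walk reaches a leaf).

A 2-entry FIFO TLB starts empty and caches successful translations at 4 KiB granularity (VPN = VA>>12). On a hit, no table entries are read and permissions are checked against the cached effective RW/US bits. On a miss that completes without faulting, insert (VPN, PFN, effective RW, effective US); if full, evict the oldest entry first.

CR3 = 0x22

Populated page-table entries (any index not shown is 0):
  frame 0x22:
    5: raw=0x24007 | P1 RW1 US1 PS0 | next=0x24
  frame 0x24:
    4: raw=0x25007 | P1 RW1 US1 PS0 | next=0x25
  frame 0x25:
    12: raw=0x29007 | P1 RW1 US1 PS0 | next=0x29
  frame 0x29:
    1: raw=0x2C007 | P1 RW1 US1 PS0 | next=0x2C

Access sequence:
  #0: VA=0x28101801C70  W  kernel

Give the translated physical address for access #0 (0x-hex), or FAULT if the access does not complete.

Per-access translation:
#0 VA=0x28101801C70 (w,kernel):
  [0] read 0x22 idx=5: raw=0x24007 flags P=1 W=1 U=1 S=0
  [1] read 0x24 idx=4: raw=0x25007 flags P=1 W=1 U=1 S=0
  [2] read 0x25 idx=12: raw=0x29007 flags P=1 W=1 U=1 S=0
  [3] read 0x29 idx=1: raw=0x2C007 flags P=1 W=1 U=1 S=0
  ⇒ phys 0x2CC70  [4 reads]

Access #0 PA: 0x2CC70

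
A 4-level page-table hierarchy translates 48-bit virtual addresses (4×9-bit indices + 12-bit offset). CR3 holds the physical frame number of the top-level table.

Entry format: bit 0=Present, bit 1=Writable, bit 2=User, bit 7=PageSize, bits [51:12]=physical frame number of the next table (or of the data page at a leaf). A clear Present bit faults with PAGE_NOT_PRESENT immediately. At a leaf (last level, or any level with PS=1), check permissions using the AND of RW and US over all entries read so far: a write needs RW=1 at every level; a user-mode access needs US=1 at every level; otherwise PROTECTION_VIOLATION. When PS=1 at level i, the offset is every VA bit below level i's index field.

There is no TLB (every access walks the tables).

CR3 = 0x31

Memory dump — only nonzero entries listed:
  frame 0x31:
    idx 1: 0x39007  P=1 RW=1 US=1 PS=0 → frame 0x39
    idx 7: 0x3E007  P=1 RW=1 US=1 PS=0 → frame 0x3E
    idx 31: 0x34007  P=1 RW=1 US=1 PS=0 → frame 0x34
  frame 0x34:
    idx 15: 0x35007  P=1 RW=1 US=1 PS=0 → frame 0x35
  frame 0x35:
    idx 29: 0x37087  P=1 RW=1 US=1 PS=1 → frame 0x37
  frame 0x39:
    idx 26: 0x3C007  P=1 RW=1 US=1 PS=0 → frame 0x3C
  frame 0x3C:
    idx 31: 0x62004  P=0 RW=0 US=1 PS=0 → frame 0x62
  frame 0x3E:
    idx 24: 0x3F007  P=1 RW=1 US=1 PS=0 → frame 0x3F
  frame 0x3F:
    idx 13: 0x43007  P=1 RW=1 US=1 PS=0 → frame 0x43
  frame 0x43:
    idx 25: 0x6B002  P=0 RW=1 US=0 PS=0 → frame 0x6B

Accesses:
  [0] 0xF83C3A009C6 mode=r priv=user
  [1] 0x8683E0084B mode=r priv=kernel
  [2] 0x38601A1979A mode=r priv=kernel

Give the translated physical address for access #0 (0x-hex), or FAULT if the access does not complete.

Per-access translation:
#0 VA=0xF83C3A009C6 (r,user):
  L0 @0x31[31] → 0x34007  P=1,RW=1,US=1,PS=0
  L1 @0x34[15] → 0x35007  P=1,RW=1,US=1,PS=0
  L2 @0x35[29] → 0x37087  P=1,RW=1,US=1,PS=1
  ⇒ phys 0x379C6 (huge @L2)  [3 reads]
#1 VA=0x8683E0084B (r,kernel):
  L0 @0x31[1] → 0x39007  P=1,RW=1,US=1,PS=0
  L1 @0x39[26] → 0x3C007  P=1,RW=1,US=1,PS=0
  L2 @0x3C[31] → 0x62004  P=0,RW=0,US=1,PS=0
  ✗ PAGE_NOT_PRESENT  [3 reads]
#2 VA=0x38601A1979A (r,kernel):
  L0 @0x31[7] → 0x3E007  P=1,RW=1,US=1,PS=0
  L1 @0x3E[24] → 0x3F007  P=1,RW=1,US=1,PS=0
  L2 @0x3F[13] → 0x43007  P=1,RW=1,US=1,PS=0
  L3 @0x43[25] → 0x6B002  P=0,RW=1,US=0,PS=0
  ✗ PAGE_NOT_PRESENT  [4 reads]

Access #0 PA: 0x379C6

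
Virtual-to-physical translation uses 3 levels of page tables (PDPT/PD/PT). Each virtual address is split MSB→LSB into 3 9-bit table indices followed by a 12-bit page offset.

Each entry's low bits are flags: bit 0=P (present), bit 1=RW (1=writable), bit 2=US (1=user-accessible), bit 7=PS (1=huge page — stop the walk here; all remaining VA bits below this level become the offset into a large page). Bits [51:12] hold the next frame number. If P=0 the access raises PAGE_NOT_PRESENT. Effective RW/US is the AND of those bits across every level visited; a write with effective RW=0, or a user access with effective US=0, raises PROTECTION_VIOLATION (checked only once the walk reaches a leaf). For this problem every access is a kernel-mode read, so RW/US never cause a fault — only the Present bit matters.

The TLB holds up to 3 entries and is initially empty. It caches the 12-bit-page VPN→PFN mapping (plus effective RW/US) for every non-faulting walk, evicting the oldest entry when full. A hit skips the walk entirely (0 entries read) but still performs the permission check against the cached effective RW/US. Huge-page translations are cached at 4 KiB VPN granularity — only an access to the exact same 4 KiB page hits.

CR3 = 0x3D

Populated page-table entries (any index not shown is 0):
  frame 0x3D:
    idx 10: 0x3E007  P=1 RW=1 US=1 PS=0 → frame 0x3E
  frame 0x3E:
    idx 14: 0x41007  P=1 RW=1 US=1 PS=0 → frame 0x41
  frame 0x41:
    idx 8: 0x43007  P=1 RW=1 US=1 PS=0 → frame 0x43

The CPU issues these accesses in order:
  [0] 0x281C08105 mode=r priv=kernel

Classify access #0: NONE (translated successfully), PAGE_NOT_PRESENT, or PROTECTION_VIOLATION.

Trace:
#0 VA=0x281C08105 (r,kernel):
  [0] read 0x3D idx=10: raw=0x3E007 flags P=1 W=1 U=1 S=0
  [1] read 0x3E idx=14: raw=0x41007 flags P=1 W=1 U=1 S=0
  [2] read 0x41 idx=8: raw=0x43007 flags P=1 W=1 U=1 S=0
  ✓ 0x43105  — 3 lookups

Access #0 fault: NONE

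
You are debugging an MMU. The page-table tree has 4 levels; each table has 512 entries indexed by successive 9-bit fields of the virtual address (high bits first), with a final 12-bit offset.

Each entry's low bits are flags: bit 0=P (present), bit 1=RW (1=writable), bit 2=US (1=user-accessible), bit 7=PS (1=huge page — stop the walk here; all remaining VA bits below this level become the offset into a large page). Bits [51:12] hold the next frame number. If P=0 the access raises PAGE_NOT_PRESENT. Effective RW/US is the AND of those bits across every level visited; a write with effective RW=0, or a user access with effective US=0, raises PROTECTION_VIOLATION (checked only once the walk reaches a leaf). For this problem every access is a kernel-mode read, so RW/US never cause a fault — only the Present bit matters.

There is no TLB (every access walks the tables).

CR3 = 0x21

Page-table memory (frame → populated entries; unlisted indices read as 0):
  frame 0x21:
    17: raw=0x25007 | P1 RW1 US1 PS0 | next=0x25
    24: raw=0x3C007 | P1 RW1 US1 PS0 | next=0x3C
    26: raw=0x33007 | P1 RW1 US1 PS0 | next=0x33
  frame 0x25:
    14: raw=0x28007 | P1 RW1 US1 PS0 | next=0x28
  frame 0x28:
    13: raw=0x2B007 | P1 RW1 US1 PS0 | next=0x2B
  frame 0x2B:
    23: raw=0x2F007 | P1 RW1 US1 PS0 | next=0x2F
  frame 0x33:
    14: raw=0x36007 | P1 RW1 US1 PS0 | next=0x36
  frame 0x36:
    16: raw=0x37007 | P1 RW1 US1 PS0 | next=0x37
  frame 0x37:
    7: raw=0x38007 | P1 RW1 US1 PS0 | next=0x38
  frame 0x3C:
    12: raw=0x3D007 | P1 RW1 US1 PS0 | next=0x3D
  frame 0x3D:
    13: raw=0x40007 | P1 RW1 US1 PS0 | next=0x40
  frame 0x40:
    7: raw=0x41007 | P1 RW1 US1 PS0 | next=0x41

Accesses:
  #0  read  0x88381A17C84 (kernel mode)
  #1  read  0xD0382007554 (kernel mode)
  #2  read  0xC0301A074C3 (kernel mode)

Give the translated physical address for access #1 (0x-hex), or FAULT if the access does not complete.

Trace:
#0 VA=0x88381A17C84 (r,kernel):
  lvl0: tbl 0x21, slot 17 ⇒ 0x25007 (P1/RW1/US1/PS0)
  lvl1: tbl 0x25, slot 14 ⇒ 0x28007 (P1/RW1/US1/PS0)
  lvl2: tbl 0x28, slot 13 ⇒ 0x2B007 (P1/RW1/US1/PS0)
  lvl3: tbl 0x2B, slot 23 ⇒ 0x2F007 (P1/RW1/US1/PS0)
  ⇒ phys 0x2FC84  [4 reads]
#1 VA=0xD0382007554 (r,kernel):
  lvl0: tbl 0x21, slot 26 ⇒ 0x33007 (P1/RW1/US1/PS0)
  lvl1: tbl 0x33, slot 14 ⇒ 0x36007 (P1/RW1/US1/PS0)
  lvl2: tbl 0x36, slot 16 ⇒ 0x37007 (P1/RW1/US1/PS0)
  lvl3: tbl 0x37, slot 7 ⇒ 0x38007 (P1/RW1/US1/PS0)
  ⇒ phys 0x38554  [4 reads]
#2 VA=0xC0301A074C3 (r,kernel):
  lvl0: tbl 0x21, slot 24 ⇒ 0x3C007 (P1/RW1/US1/PS0)
  lvl1: tbl 0x3C, slot 12 ⇒ 0x3D007 (P1/RW1/US1/PS0)
  lvl2: tbl 0x3D, slot 13 ⇒ 0x40007 (P1/RW1/US1/PS0)
  lvl3: tbl 0x40, slot 7 ⇒ 0x41007 (P1/RW1/US1/PS0)
  ⇒ phys 0x414C3  [4 reads]

Access #1 PA: 0x38554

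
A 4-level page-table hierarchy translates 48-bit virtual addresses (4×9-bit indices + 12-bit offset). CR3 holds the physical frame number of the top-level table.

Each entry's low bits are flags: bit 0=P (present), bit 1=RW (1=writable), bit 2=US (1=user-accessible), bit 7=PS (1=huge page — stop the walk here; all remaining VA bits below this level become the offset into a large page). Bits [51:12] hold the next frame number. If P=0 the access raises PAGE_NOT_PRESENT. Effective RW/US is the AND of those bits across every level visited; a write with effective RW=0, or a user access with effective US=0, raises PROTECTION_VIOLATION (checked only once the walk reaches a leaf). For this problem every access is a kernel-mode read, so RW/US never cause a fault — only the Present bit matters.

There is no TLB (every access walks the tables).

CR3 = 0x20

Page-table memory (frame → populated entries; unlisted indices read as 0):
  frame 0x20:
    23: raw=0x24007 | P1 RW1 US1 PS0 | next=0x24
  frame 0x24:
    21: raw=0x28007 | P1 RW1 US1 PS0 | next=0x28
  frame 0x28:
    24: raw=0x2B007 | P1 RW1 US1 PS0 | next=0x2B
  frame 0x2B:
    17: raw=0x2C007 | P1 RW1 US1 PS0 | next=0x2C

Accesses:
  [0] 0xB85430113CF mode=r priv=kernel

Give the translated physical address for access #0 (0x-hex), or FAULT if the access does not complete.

Trace:
#0 VA=0xB85430113CF (r,kernel):
  L0: frame=0x20 idx=23 entry=0x24007 [P=1 RW=1 US=1 PS=0]
  L1: frame=0x24 idx=21 entry=0x28007 [P=1 RW=1 US=1 PS=0]
  L2: frame=0x28 idx=24 entry=0x2B007 [P=1 RW=1 US=1 PS=0]
  L3: frame=0x2B idx=17 entry=0x2C007 [P=1 RW=1 US=1 PS=0]
  → PA=0x2C3CF  (4 entries read)

Access #0 PA: 0x2C3CF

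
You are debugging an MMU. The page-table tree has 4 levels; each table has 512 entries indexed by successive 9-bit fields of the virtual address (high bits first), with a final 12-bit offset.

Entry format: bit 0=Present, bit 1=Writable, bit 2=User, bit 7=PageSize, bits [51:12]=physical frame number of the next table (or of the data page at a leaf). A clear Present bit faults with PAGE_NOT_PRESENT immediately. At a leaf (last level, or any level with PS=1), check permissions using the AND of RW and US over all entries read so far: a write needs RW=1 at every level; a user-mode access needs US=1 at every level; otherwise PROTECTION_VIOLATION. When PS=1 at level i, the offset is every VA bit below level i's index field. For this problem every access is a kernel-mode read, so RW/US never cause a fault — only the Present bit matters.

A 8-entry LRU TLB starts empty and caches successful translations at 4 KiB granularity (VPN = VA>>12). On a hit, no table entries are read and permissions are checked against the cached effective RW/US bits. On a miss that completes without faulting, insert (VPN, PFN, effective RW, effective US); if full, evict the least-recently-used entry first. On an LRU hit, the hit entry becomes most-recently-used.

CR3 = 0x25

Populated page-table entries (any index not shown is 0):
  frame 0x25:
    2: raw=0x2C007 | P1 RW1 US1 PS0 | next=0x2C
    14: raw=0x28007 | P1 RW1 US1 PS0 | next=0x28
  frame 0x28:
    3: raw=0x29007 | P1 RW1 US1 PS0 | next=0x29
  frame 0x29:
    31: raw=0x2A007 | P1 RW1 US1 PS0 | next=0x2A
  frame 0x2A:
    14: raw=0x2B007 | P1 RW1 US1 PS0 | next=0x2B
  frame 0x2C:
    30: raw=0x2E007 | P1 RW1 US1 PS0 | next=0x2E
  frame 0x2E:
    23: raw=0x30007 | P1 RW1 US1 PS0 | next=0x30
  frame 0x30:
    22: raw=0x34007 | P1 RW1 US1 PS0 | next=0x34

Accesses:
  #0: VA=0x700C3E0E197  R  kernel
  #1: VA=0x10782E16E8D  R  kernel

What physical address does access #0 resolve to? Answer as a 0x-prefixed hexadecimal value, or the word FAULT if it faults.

Trace:
#0 VA=0x700C3E0E197 (r,kernel):
  L0: frame=0x25 idx=14 entry=0x28007 [P=1 RW=1 US=1 PS=0]
  L1: frame=0x28 idx=3 entry=0x29007 [P=1 RW=1 US=1 PS=0]
  L2: frame=0x29 idx=31 entry=0x2A007 [P=1 RW=1 US=1 PS=0]
  L3: frame=0x2A idx=14 entry=0x2B007 [P=1 RW=1 US=1 PS=0]
  → PA=0x2B197  (4 entries read)
#1 VA=0x10782E16E8D (r,kernel):
  L0: frame=0x25 idx=2 entry=0x2C007 [P=1 RW=1 US=1 PS=0]
  L1: frame=0x2C idx=30 entry=0x2E007 [P=1 RW=1 US=1 PS=0]
  L2: frame=0x2E idx=23 entry=0x30007 [P=1 RW=1 US=1 PS=0]
  L3: frame=0x30 idx=22 entry=0x34007 [P=1 RW=1 US=1 PS=0]
  → PA=0x34E8D  (4 entries read)

Access #0 PA: 0x2B197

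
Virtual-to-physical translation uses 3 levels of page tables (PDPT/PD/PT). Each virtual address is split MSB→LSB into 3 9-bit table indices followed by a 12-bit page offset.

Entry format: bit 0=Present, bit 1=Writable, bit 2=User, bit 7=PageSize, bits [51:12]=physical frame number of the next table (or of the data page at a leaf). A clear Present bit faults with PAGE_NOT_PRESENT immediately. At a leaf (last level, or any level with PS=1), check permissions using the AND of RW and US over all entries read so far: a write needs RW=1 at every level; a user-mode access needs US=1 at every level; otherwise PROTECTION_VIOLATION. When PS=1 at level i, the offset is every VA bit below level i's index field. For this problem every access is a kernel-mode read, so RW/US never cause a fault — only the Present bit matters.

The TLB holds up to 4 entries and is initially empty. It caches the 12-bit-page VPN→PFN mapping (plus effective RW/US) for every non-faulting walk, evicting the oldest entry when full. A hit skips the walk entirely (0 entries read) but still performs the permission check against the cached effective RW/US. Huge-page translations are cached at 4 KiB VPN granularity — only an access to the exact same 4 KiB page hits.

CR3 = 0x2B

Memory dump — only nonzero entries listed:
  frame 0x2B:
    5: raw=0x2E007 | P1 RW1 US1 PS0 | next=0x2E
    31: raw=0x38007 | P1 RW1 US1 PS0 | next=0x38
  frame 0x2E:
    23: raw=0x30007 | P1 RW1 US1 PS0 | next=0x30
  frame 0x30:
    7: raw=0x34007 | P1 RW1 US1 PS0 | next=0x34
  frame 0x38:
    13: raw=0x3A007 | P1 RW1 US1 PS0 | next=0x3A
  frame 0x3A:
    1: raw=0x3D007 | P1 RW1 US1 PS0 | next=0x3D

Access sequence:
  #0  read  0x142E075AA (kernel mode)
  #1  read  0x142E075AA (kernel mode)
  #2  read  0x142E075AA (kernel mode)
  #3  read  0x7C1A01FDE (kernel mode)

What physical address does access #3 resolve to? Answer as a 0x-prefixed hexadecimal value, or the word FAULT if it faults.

Per-access translation:
#0 VA=0x142E075AA (r,kernel):
  L0: frame=0x2B idx=5 entry=0x2E007 [P=1 RW=1 US=1 PS=0]
  L1: frame=0x2E idx=23 entry=0x30007 [P=1 RW=1 US=1 PS=0]
  L2: frame=0x30 idx=7 entry=0x34007 [P=1 RW=1 US=1 PS=0]
  ✓ 0x345AA  — 3 lookups
#1 VA=0x142E075AA (r,kernel):
  TLB hit vpn=0x142E07 → PA=0x345AA
#2 VA=0x142E075AA (r,kernel):
  TLB hit vpn=0x142E07 → PA=0x345AA
#3 VA=0x7C1A01FDE (r,kernel):
  L0: frame=0x2B idx=31 entry=0x38007 [P=1 RW=1 US=1 PS=0]
  L1: frame=0x38 idx=13 entry=0x3A007 [P=1 RW=1 US=1 PS=0]
  L2: frame=0x3A idx=1 entry=0x3D007 [P=1 RW=1 US=1 PS=0]
  ✓ 0x3DFDE  — 3 lookups

Access #3 PA: 0x3DFDE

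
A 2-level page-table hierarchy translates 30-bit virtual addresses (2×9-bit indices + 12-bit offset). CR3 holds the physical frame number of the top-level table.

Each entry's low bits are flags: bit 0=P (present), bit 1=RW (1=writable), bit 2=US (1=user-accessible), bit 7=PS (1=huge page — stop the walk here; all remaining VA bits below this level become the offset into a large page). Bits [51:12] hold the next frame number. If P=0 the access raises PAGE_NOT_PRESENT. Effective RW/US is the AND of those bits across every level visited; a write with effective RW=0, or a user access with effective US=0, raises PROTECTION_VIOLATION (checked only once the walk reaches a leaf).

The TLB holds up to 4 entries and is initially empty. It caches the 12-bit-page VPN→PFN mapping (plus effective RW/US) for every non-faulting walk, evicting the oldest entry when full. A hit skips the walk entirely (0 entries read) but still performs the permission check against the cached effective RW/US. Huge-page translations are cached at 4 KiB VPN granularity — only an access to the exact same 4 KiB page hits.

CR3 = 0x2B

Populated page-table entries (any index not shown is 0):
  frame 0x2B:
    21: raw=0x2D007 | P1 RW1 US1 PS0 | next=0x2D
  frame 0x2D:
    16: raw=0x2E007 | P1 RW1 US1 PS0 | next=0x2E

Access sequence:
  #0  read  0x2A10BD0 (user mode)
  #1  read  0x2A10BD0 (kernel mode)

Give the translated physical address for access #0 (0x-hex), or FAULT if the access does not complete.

Per-access translation:
#0 VA=0x2A10BD0 (r,user):
  L0: frame=0x2B idx=21 entry=0x2D007 [P=1 RW=1 US=1 PS=0]
  L1: frame=0x2D idx=16 entry=0x2E007 [P=1 RW=1 US=1 PS=0]
  → PA=0x2EBD0  (2 entries read)
#1 VA=0x2A10BD0 (r,kernel):
  TLB hit vpn=0x2A10 → PA=0x2EBD0

Access #0 PA: 0x2EBD0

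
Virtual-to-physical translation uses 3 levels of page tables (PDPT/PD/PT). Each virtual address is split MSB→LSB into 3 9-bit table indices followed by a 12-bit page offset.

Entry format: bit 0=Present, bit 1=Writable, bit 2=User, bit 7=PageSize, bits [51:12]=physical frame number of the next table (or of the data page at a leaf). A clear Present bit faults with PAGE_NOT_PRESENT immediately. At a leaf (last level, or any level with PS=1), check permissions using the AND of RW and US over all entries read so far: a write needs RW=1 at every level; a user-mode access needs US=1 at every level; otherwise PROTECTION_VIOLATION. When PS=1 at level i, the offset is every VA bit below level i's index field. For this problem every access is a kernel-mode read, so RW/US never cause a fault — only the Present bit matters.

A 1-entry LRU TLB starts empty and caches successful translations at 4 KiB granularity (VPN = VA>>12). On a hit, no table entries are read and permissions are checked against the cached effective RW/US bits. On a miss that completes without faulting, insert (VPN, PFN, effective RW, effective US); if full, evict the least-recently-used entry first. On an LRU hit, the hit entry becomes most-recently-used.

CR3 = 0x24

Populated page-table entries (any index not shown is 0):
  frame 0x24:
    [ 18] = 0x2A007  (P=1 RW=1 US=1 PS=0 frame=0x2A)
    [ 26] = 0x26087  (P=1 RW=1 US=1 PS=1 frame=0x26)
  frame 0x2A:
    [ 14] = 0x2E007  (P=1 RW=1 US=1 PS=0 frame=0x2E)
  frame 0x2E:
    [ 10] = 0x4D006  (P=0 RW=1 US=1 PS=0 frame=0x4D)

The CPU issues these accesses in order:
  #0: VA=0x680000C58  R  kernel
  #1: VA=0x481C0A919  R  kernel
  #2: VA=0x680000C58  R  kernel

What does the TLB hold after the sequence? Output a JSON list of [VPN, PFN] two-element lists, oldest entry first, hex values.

Per-access translation:
#0 VA=0x680000C58 (r,kernel):
  L0: frame=0x24 idx=26 entry=0x26087 [P=1 RW=1 US=1 PS=1]
  ✓ 0x26C58 (huge @L0)  — 1 lookups
#1 VA=0x481C0A919 (r,kernel):
  L0: frame=0x24 idx=18 entry=0x2A007 [P=1 RW=1 US=1 PS=0]
  L1: frame=0x2A idx=14 entry=0x2E007 [P=1 RW=1 US=1 PS=0]
  L2: frame=0x2E idx=10 entry=0x4D006 [P=0 RW=1 US=1 PS=0]
  → PAGE_NOT_PRESENT  (3 entries read)
#2 VA=0x680000C58 (r,kernel):
  TLB hit vpn=0x680000 → PA=0x26C58

TLB: [["0x680000", "0x26"]]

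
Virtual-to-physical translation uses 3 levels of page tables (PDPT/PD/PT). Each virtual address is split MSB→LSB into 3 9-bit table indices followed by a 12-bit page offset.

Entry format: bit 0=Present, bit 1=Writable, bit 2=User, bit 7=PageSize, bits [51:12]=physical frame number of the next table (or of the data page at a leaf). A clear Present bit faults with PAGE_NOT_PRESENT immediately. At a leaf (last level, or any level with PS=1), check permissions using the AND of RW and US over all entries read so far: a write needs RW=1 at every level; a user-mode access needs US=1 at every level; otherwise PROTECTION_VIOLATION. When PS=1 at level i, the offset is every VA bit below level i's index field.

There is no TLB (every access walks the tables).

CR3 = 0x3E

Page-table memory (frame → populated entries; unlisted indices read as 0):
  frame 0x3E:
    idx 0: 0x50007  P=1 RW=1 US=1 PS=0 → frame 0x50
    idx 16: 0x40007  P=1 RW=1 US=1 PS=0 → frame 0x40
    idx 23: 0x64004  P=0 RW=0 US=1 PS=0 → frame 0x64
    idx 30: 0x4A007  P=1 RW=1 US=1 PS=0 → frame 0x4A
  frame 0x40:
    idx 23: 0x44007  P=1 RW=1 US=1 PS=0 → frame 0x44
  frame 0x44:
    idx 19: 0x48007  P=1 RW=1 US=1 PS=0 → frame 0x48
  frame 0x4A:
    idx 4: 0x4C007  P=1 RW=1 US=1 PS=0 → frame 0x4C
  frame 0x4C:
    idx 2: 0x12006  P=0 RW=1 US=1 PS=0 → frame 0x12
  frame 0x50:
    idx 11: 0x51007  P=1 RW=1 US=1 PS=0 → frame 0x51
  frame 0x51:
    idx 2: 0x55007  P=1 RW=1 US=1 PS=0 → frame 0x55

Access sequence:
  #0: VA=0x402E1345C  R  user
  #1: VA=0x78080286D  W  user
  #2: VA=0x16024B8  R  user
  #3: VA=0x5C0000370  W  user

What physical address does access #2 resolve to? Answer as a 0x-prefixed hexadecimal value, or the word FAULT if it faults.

Trace:
#0 VA=0x402E1345C (r,user):
  L0 @0x3E[16] → 0x40007  P=1,RW=1,US=1,PS=0
  L1 @0x40[23] → 0x44007  P=1,RW=1,US=1,PS=0
  L2 @0x44[19] → 0x48007  P=1,RW=1,US=1,PS=0
  ✓ 0x4845C  — 3 lookups
#1 VA=0x78080286D (w,user):
  L0 @0x3E[30] → 0x4A007  P=1,RW=1,US=1,PS=0
  L1 @0x4A[4] → 0x4C007  P=1,RW=1,US=1,PS=0
  L2 @0x4C[2] → 0x12006  P=0,RW=1,US=1,PS=0
  ⇒ fault: PAGE_NOT_PRESENT  — 3 lookups
#2 VA=0x16024B8 (r,user):
  L0 @0x3E[0] → 0x50007  P=1,RW=1,US=1,PS=0
  L1 @0x50[11] → 0x51007  P=1,RW=1,US=1,PS=0
  L2 @0x51[2] → 0x55007  P=1,RW=1,US=1,PS=0
  ✓ 0x554B8  — 3 lookups
#3 VA=0x5C0000370 (w,user):
  L0 @0x3E[23] → 0x64004  P=0,RW=0,US=1,PS=0
  ⇒ fault: PAGE_NOT_PRESENT  — 1 lookups

Access #2 PA: 0x554B8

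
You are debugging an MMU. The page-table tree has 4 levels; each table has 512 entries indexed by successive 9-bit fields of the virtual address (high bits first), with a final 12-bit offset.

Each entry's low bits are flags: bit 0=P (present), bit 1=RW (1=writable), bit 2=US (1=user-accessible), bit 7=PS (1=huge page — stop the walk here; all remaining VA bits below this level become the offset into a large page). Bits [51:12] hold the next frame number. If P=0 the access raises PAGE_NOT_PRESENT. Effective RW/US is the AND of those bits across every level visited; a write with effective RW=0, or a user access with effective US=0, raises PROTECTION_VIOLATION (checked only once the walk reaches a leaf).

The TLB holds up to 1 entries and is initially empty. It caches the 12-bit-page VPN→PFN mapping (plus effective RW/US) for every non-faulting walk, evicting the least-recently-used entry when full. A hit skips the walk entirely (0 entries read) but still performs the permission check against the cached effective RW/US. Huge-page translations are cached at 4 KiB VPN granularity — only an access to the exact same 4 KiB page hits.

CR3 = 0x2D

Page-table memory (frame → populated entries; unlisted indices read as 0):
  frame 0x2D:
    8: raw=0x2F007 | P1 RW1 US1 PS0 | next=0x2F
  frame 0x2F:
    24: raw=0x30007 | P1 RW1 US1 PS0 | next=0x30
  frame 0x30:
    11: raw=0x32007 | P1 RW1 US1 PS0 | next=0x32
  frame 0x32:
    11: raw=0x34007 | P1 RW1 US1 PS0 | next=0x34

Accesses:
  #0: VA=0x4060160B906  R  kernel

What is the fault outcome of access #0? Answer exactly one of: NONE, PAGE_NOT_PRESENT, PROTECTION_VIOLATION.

Walk each access:
#0 VA=0x4060160B906 (r,kernel):
  L0 @0x2D[8] → 0x2F007  P=1,RW=1,US=1,PS=0
  L1 @0x2F[24] → 0x30007  P=1,RW=1,US=1,PS=0
  L2 @0x30[11] → 0x32007  P=1,RW=1,US=1,PS=0
  L3 @0x32[11] → 0x34007  P=1,RW=1,US=1,PS=0
  → PA=0x34906  (4 entries read)

Access #0 fault: NONE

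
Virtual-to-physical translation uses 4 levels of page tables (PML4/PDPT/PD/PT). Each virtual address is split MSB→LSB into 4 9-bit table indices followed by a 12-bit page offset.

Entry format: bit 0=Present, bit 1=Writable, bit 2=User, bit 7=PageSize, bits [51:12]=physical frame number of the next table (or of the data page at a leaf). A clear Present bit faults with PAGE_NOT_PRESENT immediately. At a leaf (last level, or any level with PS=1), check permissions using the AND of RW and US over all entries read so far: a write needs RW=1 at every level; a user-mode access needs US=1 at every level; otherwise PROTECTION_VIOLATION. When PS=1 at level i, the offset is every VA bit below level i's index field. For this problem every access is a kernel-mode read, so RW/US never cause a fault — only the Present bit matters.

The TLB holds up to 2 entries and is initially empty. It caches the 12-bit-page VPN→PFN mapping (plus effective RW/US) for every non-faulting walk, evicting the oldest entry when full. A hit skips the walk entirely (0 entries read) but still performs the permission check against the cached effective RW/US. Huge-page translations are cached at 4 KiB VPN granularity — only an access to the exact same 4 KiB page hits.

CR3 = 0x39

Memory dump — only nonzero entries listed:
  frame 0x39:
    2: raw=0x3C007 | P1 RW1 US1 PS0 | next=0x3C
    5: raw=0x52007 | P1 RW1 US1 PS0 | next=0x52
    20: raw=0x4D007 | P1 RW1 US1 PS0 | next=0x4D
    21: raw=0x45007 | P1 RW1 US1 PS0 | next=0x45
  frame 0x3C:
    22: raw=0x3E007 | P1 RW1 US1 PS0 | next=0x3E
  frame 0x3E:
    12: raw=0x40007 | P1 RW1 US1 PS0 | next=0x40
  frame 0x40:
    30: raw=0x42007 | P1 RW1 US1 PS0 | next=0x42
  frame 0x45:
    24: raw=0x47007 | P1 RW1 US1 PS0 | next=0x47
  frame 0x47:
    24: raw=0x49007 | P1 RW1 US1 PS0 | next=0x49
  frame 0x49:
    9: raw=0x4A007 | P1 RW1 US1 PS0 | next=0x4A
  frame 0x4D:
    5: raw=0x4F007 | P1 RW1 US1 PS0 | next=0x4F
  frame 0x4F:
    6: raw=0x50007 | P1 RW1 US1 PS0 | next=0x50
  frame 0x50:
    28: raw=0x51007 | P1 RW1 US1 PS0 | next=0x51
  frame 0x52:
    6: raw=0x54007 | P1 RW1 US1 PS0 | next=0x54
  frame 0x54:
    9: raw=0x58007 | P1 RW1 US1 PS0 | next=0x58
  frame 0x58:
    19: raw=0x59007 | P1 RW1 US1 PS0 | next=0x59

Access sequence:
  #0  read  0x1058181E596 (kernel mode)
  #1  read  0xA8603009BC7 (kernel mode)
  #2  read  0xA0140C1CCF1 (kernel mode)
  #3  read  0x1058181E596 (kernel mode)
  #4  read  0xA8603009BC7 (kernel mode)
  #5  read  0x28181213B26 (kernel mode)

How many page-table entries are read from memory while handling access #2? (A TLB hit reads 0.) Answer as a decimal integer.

Per-access translation:
#0 VA=0x1058181E596 (r,kernel):
  L0 @0x39[2] → 0x3C007  P=1,RW=1,US=1,PS=0
  L1 @0x3C[22] → 0x3E007  P=1,RW=1,US=1,PS=0
  L2 @0x3E[12] → 0x40007  P=1,RW=1,US=1,PS=0
  L3 @0x40[30] → 0x42007  P=1,RW=1,US=1,PS=0
  → PA=0x42596  (4 entries read)
#1 VA=0xA8603009BC7 (r,kernel):
  L0 @0x39[21] → 0x45007  P=1,RW=1,US=1,PS=0
  L1 @0x45[24] → 0x47007  P=1,RW=1,US=1,PS=0
  L2 @0x47[24] → 0x49007  P=1,RW=1,US=1,PS=0
  L3 @0x49[9] → 0x4A007  P=1,RW=1,US=1,PS=0
  → PA=0x4ABC7  (4 entries read)
#2 VA=0xA0140C1CCF1 (r,kernel):
  L0 @0x39[20] → 0x4D007  P=1,RW=1,US=1,PS=0
  L1 @0x4D[5] → 0x4F007  P=1,RW=1,US=1,PS=0
  L2 @0x4F[6] → 0x50007  P=1,RW=1,US=1,PS=0
  L3 @0x50[28] → 0x51007  P=1,RW=1,US=1,PS=0
  → PA=0x51CF1  (4 entries read)
#3 VA=0x1058181E596 (r,kernel):
  L0 @0x39[2] → 0x3C007  P=1,RW=1,US=1,PS=0
  L1 @0x3C[22] → 0x3E007  P=1,RW=1,US=1,PS=0
  L2 @0x3E[12] → 0x40007  P=1,RW=1,US=1,PS=0
  L3 @0x40[30] → 0x42007  P=1,RW=1,US=1,PS=0
  → PA=0x42596  (4 entries read)
#4 VA=0xA8603009BC7 (r,kernel):
  L0 @0x39[21] → 0x45007  P=1,RW=1,US=1,PS=0
  L1 @0x45[24] → 0x47007  P=1,RW=1,US=1,PS=0
  L2 @0x47[24] → 0x49007  P=1,RW=1,US=1,PS=0
  L3 @0x49[9] → 0x4A007  P=1,RW=1,US=1,PS=0
  → PA=0x4ABC7  (4 entries read)
#5 VA=0x28181213B26 (r,kernel):
  L0 @0x39[5] → 0x52007  P=1,RW=1,US=1,PS=0
  L1 @0x52[6] → 0x54007  P=1,RW=1,US=1,PS=0
  L2 @0x54[9] → 0x58007  P=1,RW=1,US=1,PS=0
  L3 @0x58[19] → 0x59007  P=1,RW=1,US=1,PS=0
  → PA=0x59B26  (4 entries read)

Entries read for #2: 4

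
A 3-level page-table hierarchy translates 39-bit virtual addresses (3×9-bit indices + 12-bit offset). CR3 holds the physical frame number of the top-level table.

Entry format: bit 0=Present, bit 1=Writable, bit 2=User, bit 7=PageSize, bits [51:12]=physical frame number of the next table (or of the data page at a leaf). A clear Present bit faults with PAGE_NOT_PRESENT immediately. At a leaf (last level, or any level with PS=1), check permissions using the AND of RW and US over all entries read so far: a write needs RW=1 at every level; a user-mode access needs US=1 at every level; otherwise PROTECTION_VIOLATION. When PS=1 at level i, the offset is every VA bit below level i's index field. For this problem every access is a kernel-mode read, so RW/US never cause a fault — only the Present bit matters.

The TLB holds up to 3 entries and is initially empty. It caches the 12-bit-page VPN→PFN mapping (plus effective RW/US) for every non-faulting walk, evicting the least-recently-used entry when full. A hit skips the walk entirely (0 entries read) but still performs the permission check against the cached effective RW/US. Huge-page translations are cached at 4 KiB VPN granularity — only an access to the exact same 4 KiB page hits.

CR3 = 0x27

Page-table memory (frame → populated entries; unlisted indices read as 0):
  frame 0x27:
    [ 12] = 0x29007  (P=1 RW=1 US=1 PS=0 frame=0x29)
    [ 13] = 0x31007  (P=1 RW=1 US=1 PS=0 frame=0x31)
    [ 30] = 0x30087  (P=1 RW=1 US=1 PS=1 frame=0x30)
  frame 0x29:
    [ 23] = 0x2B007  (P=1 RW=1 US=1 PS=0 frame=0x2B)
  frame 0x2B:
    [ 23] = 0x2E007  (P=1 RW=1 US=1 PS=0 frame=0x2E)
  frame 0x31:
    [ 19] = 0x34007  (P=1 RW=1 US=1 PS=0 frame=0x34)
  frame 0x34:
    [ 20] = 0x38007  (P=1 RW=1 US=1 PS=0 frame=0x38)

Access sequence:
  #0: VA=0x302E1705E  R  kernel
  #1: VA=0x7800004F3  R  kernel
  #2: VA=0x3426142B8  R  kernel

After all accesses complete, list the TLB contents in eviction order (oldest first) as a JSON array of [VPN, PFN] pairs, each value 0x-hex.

Trace:
#0 VA=0x302E1705E (r,kernel):
  L0: frame=0x27 idx=12 entry=0x29007 [P=1 RW=1 US=1 PS=0]
  L1: frame=0x29 idx=23 entry=0x2B007 [P=1 RW=1 US=1 PS=0]
  L2: frame=0x2B idx=23 entry=0x2E007 [P=1 RW=1 US=1 PS=0]
  ⇒ phys 0x2E05E  [3 reads]
#1 VA=0x7800004F3 (r,kernel):
  L0: frame=0x27 idx=30 entry=0x30087 [P=1 RW=1 US=1 PS=1]
  ⇒ phys 0x304F3 (huge @L0)  [1 reads]
#2 VA=0x3426142B8 (r,kernel):
  L0: frame=0x27 idx=13 entry=0x31007 [P=1 RW=1 US=1 PS=0]
  L1: frame=0x31 idx=19 entry=0x34007 [P=1 RW=1 US=1 PS=0]
  L2: frame=0x34 idx=20 entry=0x38007 [P=1 RW=1 US=1 PS=0]
  ⇒ phys 0x382B8  [3 reads]

TLB: [["0x302E17", "0x2E"], ["0x780000", "0x30"], ["0x342614", "0x38"]]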